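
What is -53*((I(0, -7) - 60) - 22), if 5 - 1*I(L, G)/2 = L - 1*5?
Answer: 3286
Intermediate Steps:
I(L, G) = 20 - 2*L (I(L, G) = 10 - 2*(L - 1*5) = 10 - 2*(L - 5) = 10 - 2*(-5 + L) = 10 + (10 - 2*L) = 20 - 2*L)
-53*((I(0, -7) - 60) - 22) = -53*(((20 - 2*0) - 60) - 22) = -53*(((20 + 0) - 60) - 22) = -53*((20 - 60) - 22) = -53*(-40 - 22) = -53*(-62) = 3286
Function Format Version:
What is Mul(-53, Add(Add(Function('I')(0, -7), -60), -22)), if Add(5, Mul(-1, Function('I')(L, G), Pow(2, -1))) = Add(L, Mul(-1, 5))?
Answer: 3286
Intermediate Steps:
Function('I')(L, G) = Add(20, Mul(-2, L)) (Function('I')(L, G) = Add(10, Mul(-2, Add(L, Mul(-1, 5)))) = Add(10, Mul(-2, Add(L, -5))) = Add(10, Mul(-2, Add(-5, L))) = Add(10, Add(10, Mul(-2, L))) = Add(20, Mul(-2, L)))
Mul(-53, Add(Add(Function('I')(0, -7), -60), -22)) = Mul(-53, Add(Add(Add(20, Mul(-2, 0)), -60), -22)) = Mul(-53, Add(Add(Add(20, 0), -60), -22)) = Mul(-53, Add(Add(20, -60), -22)) = Mul(-53, Add(-40, -22)) = Mul(-53, -62) = 3286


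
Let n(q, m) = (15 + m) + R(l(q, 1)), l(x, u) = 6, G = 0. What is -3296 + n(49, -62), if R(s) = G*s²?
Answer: -3343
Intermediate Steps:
R(s) = 0 (R(s) = 0*s² = 0)
n(q, m) = 15 + m (n(q, m) = (15 + m) + 0 = 15 + m)
-3296 + n(49, -62) = -3296 + (15 - 62) = -3296 - 47 = -3343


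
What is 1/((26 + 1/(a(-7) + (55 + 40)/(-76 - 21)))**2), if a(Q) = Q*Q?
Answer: 21696964/14690652025 ≈ 0.0014769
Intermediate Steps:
a(Q) = Q**2
1/((26 + 1/(a(-7) + (55 + 40)/(-76 - 21)))**2) = 1/((26 + 1/((-7)**2 + (55 + 40)/(-76 - 21)))**2) = 1/((26 + 1/(49 + 95/(-97)))**2) = 1/((26 + 1/(49 + 95*(-1/97)))**2) = 1/((26 + 1/(49 - 95/97))**2) = 1/((26 + 1/(4658/97))**2) = 1/((26 + 97/4658)**2) = 1/((121205/4658)**2) = 1/(14690652025/21696964) = 21696964/14690652025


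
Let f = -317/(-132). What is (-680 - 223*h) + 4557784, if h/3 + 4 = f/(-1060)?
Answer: 212668209891/46640 ≈ 4.5598e+6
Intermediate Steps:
f = 317/132 (f = -317*(-1/132) = 317/132 ≈ 2.4015)
h = -559997/46640 (h = -12 + 3*((317/132)/(-1060)) = -12 + 3*((317/132)*(-1/1060)) = -12 + 3*(-317/139920) = -12 - 317/46640 = -559997/46640 ≈ -12.007)
(-680 - 223*h) + 4557784 = (-680 - 223*(-559997/46640)) + 4557784 = (-680 + 124879331/46640) + 4557784 = 93164131/46640 + 4557784 = 212668209891/46640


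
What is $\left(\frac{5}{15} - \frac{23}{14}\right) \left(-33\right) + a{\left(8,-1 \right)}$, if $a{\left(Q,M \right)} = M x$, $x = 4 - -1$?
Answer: $\frac{535}{14} \approx 38.214$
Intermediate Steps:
$x = 5$ ($x = 4 + 1 = 5$)
$a{\left(Q,M \right)} = 5 M$ ($a{\left(Q,M \right)} = M 5 = 5 M$)
$\left(\frac{5}{15} - \frac{23}{14}\right) \left(-33\right) + a{\left(8,-1 \right)} = \left(\frac{5}{15} - \frac{23}{14}\right) \left(-33\right) + 5 \left(-1\right) = \left(5 \cdot \frac{1}{15} - \frac{23}{14}\right) \left(-33\right) - 5 = \left(\frac{1}{3} - \frac{23}{14}\right) \left(-33\right) - 5 = \left(- \frac{55}{42}\right) \left(-33\right) - 5 = \frac{605}{14} - 5 = \frac{535}{14}$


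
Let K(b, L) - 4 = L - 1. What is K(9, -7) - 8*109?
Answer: -876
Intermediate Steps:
K(b, L) = 3 + L (K(b, L) = 4 + (L - 1) = 4 + (-1 + L) = 3 + L)
K(9, -7) - 8*109 = (3 - 7) - 8*109 = -4 - 872 = -876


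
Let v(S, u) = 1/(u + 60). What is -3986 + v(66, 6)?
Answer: -263075/66 ≈ -3986.0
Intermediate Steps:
v(S, u) = 1/(60 + u)
-3986 + v(66, 6) = -3986 + 1/(60 + 6) = -3986 + 1/66 = -263075/66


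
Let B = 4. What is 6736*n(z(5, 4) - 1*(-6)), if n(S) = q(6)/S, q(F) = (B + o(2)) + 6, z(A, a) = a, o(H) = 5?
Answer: 10104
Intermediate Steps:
q(F) = 15 (q(F) = (4 + 5) + 6 = 9 + 6 = 15)
n(S) = 15/S
6736*n(z(5, 4) - 1*(-6)) = 6736*(15/(4 - 1*(-6))) = 6736*(15/(4 + 6)) = 6736*(15/10) = 6736*(15*(⅒)) = 6736*(3/2) = 10104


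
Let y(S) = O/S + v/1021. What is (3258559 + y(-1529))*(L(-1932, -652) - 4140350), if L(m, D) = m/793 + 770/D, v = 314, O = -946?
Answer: -494987779167858687345601/36688616042 ≈ -1.3492e+13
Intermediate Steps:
L(m, D) = 770/D + m/793 (L(m, D) = m*(1/793) + 770/D = m/793 + 770/D = 770/D + m/793)
y(S) = 314/1021 - 946/S (y(S) = -946/S + 314/1021 = 314/1021 - 946/S)
(3258559 + y(-1529))*(L(-1932, -652) - 4140350) = (3258559 + (314/1021 - 946/(-1529)))*((770/(-652) + (1/793)*(-1932)) - 4140350) = (3258559 + (314/1021 - 946*(-1/1529)))*((770*(-1/652) - 1932/793) - 4140350) = (3258559 + (314/1021 + 86/139))*((-385/326 - 1932/793) - 4140350) = (3258559 + 131452/141919)*(-935137/258518 - 4140350) = (462451566173/141919)*(-1070355936437/258518) = -494987779167858687345601/36688616042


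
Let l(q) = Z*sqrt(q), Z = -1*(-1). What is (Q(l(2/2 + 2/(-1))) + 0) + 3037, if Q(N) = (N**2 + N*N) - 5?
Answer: 3030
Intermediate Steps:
Z = 1
l(q) = sqrt(q) (l(q) = 1*sqrt(q) = sqrt(q))
Q(N) = -5 + 2*N**2 (Q(N) = (N**2 + N**2) - 5 = 2*N**2 - 5 = -5 + 2*N**2)
(Q(l(2/2 + 2/(-1))) + 0) + 3037 = ((-5 + 2*(sqrt(2/2 + 2/(-1)))**2) + 0) + 3037 = ((-5 + 2*(sqrt(2*(1/2) + 2*(-1)))**2) + 0) + 3037 = ((-5 + 2*(sqrt(1 - 2))**2) + 0) + 3037 = ((-5 + 2*(sqrt(-1))**2) + 0) + 3037 = ((-5 + 2*I**2) + 0) + 3037 = ((-5 + 2*(-1)) + 0) + 3037 = ((-5 - 2) + 0) + 3037 = (-7 + 0) + 3037 = -7 + 3037 = 3030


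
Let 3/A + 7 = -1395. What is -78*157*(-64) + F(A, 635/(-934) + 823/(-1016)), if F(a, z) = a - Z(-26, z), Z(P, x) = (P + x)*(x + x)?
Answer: 61835522298686072307/78905849413792 ≈ 7.8366e+5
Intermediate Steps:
A = -3/1402 (A = 3/(-7 - 1395) = 3/(-1402) = 3*(-1/1402) = -3/1402 ≈ -0.0021398)
Z(P, x) = 2*x*(P + x) (Z(P, x) = (P + x)*(2*x) = 2*x*(P + x))
F(a, z) = a - 2*z*(-26 + z)
-78*157*(-64) + F(A, 635/(-934) + 823/(-1016)) = -78*157*(-64) + (-3/1402 - 2*(635/(-934) + 823/(-1016))*(-26 + (635/(-934) + 823/(-1016)))) = -12246*(-64) + (-3/1402 - 2*(635*(-1/934) + 823*(-1/1016))*(-26 + (635*(-1/934) + 823*(-1/1016)))) = 783744 + (-3/1402 - 2*(-635/934 - 823/1016)*(-26 + (-635/934 - 823/1016))) = 783744 + (-3/1402 - 2*(-706921/474472)*(-26 - 706921/474472)) = 783744 + (-3/1402 - 2*(-706921/474472)*(-13043193/474472)) = 783744 + (-3/1402 - 9220507038753/112561839392) = 783744 - 6463744276924941/78905849413792 = 61835522298686072307/78905849413792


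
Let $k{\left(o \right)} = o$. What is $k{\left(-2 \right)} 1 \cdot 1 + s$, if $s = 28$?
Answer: $26$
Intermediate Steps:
$k{\left(-2 \right)} 1 \cdot 1 + s = - 2 \cdot 1 \cdot 1 + 28 = \left(-2\right) 1 + 28 = -2 + 28 = 26$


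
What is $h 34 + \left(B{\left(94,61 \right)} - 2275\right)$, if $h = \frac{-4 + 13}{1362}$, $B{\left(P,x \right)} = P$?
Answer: $- \frac{495036}{227} \approx -2180.8$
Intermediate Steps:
$h = \frac{3}{454}$ ($h = 9 \cdot \frac{1}{1362} = \frac{3}{454} \approx 0.0066079$)
$h 34 + \left(B{\left(94,61 \right)} - 2275\right) = \frac{3}{454} \cdot 34 + \left(94 - 2275\right) = \frac{51}{227} + \left(94 - 2275\right) = \frac{51}{227} - 2181 = - \frac{495036}{227}$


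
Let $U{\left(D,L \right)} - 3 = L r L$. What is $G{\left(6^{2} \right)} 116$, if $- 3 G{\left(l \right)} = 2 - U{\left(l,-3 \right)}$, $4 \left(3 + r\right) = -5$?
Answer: $- \frac{4321}{3} \approx -1440.3$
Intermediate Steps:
$r = - \frac{17}{4}$ ($r = -3 + \frac{1}{4} \left(-5\right) = -3 - \frac{5}{4} = - \frac{17}{4} \approx -4.25$)
$U{\left(D,L \right)} = 3 - \frac{17 L^{2}}{4}$ ($U{\left(D,L \right)} = 3 + L \left(- \frac{17}{4}\right) L = 3 + - \frac{17 L}{4} L = 3 - \frac{17 L^{2}}{4}$)
$G{\left(l \right)} = - \frac{149}{12}$ ($G{\left(l \right)} = - \frac{2 - \left(3 - \frac{17 \left(-3\right)^{2}}{4}\right)}{3} = - \frac{2 - \left(3 - \frac{153}{4}\right)}{3} = - \frac{2 - - \frac{141}{4}}{3} = - \frac{2 + \frac{141}{4}}{3} = \left(- \frac{1}{3}\right) \frac{149}{4} = - \frac{149}{12}$)
$G{\left(6^{2} \right)} 116 = \left(- \frac{149}{12}\right) 116 = - \frac{4321}{3}$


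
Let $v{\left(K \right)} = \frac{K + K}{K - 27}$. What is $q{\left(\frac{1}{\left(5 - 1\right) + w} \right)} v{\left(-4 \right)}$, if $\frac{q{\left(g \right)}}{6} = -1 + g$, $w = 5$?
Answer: $- \frac{128}{93} \approx -1.3763$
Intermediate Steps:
$v{\left(K \right)} = \frac{2 K}{-27 + K}$
$q{\left(g \right)} = -6 + 6 g$ ($q{\left(g \right)} = 6 \left(-1 + g\right) = -6 + 6 g$)
$q{\left(\frac{1}{\left(5 - 1\right) + w} \right)} v{\left(-4 \right)} = \left(-6 + \frac{6}{\left(5 - 1\right) + 5}\right) 2 \left(-4\right) \frac{1}{-27 - 4} = \left(-6 + \frac{6}{\left(5 - 1\right) + 5}\right) 2 \left(-4\right) \frac{1}{-31} = \left(-6 + \frac{6}{4 + 5}\right) 2 \left(-4\right) \left(- \frac{1}{31}\right) = \left(-6 + \frac{6}{9}\right) \frac{8}{31} = \left(-6 + 6 \cdot \frac{1}{9}\right) \frac{8}{31} = \left(-6 + \frac{2}{3}\right) \frac{8}{31} = \left(- \frac{16}{3}\right) \frac{8}{31} = - \frac{128}{93}$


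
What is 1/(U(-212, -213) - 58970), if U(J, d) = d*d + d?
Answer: -1/13814 ≈ -7.2390e-5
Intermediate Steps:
U(J, d) = d + d² (U(J, d) = d² + d = d + d²)
1/(U(-212, -213) - 58970) = 1/(-213*(1 - 213) - 58970) = 1/(-213*(-212) - 58970) = 1/(45156 - 58970) = 1/(-13814) = -1/13814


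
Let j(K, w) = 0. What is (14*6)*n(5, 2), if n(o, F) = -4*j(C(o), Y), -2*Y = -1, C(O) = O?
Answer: 0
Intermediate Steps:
Y = ½ (Y = -½*(-1) = ½ ≈ 0.50000)
n(o, F) = 0 (n(o, F) = -4*0 = 0)
(14*6)*n(5, 2) = (14*6)*0 = 84*0 = 0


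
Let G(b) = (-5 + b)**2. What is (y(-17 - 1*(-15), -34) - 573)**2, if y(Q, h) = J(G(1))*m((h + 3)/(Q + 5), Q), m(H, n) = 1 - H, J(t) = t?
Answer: 1380625/9 ≈ 1.5340e+5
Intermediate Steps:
y(Q, h) = 16 - 16*(3 + h)/(5 + Q) (y(Q, h) = (-5 + 1)**2*(1 - (h + 3)/(Q + 5)) = (-4)**2*(1 - (3 + h)/(5 + Q)) = 16*(1 - (3 + h)/(5 + Q)) = 16 - 16*(3 + h)/(5 + Q))
(y(-17 - 1*(-15), -34) - 573)**2 = (16*(2 + (-17 - 1*(-15)) - 1*(-34))/(5 + (-17 - 1*(-15))) - 573)**2 = (16*(2 + (-17 + 15) + 34)/(5 + (-17 + 15)) - 573)**2 = (16*(2 - 2 + 34)/(5 - 2) - 573)**2 = (16*34/3 - 573)**2 = (16*(1/3)*34 - 573)**2 = (544/3 - 573)**2 = (-1175/3)**2 = 1380625/9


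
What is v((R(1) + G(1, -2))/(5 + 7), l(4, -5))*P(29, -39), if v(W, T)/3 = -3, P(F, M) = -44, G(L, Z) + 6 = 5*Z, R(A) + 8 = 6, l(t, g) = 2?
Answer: 396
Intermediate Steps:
R(A) = -2 (R(A) = -8 + 6 = -2)
G(L, Z) = -6 + 5*Z
v(W, T) = -9 (v(W, T) = 3*(-3) = -9)
v((R(1) + G(1, -2))/(5 + 7), l(4, -5))*P(29, -39) = -9*(-44) = 396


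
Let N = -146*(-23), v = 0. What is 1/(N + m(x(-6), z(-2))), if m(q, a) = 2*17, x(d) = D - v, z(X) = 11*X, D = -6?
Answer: 1/3392 ≈ 0.00029481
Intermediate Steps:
x(d) = -6 (x(d) = -6 - 1*0 = -6 + 0 = -6)
m(q, a) = 34
N = 3358
1/(N + m(x(-6), z(-2))) = 1/(3358 + 34) = 1/3392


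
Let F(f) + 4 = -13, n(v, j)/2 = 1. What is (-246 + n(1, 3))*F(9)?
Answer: 4148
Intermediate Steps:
n(v, j) = 2 (n(v, j) = 2*1 = 2)
F(f) = -17 (F(f) = -4 - 13 = -17)
(-246 + n(1, 3))*F(9) = (-246 + 2)*(-17) = -244*(-17) = 4148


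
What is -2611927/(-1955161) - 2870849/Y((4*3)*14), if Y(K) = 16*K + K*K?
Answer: -240531831055/2627736384 ≈ -91.536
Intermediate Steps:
Y(K) = K² + 16*K (Y(K) = 16*K + K² = K² + 16*K)
-2611927/(-1955161) - 2870849/Y((4*3)*14) = -2611927/(-1955161) - 2870849*1/(168*(16 + (4*3)*14)) = -2611927*(-1/1955161) - 2870849*1/(168*(16 + 12*14)) = 2611927/1955161 - 2870849*1/(168*(16 + 168)) = 2611927/1955161 - 2870849/(168*184) = 2611927/1955161 - 2870849/30912 = -240531831055/2627736384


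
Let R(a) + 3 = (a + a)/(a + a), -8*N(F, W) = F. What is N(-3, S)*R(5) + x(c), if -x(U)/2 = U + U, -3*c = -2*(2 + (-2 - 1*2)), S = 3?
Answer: 55/12 ≈ 4.5833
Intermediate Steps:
c = -4/3 (c = -(-2)*(2 + (-2 - 1*2))/3 = -(-2)*(2 + (-2 - 2))/3 = -(-2)*(2 - 4)/3 = -(-2)*(-2)/3 = -1/3*4 = -4/3 ≈ -1.3333)
N(F, W) = -F/8
x(U) = -4*U (x(U) = -2*(U + U) = -4*U)
R(a) = -2 (R(a) = -3 + (a + a)/(a + a) = -3 + (2*a)/((2*a)) = -3 + (2*a)*(1/(2*a)) = -3 + 1 = -2)
N(-3, S)*R(5) + x(c) = -1/8*(-3)*(-2) - 4*(-4/3) = (3/8)*(-2) + 16/3 = -3/4 + 16/3 = 55/12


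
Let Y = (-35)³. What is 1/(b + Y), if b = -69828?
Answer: -1/112703 ≈ -8.8729e-6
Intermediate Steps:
Y = -42875
1/(b + Y) = 1/(-69828 - 42875) = 1/(-112703) = -1/112703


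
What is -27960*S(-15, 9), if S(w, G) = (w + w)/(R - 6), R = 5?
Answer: -838800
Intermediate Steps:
S(w, G) = -2*w (S(w, G) = (w + w)/(5 - 6) = (2*w)/(-1) = (2*w)*(-1) = -2*w)
-27960*S(-15, 9) = -(-55920)*(-15) = -27960*30 = -838800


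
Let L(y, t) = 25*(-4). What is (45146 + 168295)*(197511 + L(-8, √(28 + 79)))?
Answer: 42135601251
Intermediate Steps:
L(y, t) = -100
(45146 + 168295)*(197511 + L(-8, √(28 + 79))) = (45146 + 168295)*(197511 - 100) = 213441*197411 = 42135601251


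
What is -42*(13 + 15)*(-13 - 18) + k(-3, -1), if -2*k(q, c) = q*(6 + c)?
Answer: 72927/2 ≈ 36464.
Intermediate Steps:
k(q, c) = -q*(6 + c)/2
-42*(13 + 15)*(-13 - 18) + k(-3, -1) = -42*(13 + 15)*(-13 - 18) - ½*(-3)*(6 - 1) = -1176*(-31) - ½*(-3)*5 = -42*(-868) + 15/2 = 36456 + 15/2 = 72927/2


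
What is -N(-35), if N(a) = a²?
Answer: -1225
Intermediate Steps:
-N(-35) = -1*(-35)² = -1*1225 = -1225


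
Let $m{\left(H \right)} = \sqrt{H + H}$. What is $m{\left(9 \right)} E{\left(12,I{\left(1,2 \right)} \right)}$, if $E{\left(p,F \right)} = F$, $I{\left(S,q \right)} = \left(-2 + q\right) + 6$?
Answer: $18 \sqrt{2} \approx 25.456$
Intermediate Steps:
$I{\left(S,q \right)} = 4 + q$
$m{\left(H \right)} = \sqrt{2} \sqrt{H}$ ($m{\left(H \right)} = \sqrt{2 H} = \sqrt{2} \sqrt{H}$)
$m{\left(9 \right)} E{\left(12,I{\left(1,2 \right)} \right)} = \sqrt{2} \sqrt{9} \left(4 + 2\right) = \sqrt{2} \cdot 3 \cdot 6 = 3 \sqrt{2} \cdot 6 = 18 \sqrt{2}$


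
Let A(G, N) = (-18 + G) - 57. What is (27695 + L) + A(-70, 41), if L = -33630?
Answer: -6080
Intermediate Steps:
A(G, N) = -75 + G
(27695 + L) + A(-70, 41) = (27695 - 33630) + (-75 - 70) = -5935 - 145 = -6080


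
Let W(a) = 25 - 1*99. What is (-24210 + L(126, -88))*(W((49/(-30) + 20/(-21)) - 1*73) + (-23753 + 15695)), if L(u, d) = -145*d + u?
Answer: 92086768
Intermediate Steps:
L(u, d) = u - 145*d
W(a) = -74 (W(a) = 25 - 99 = -74)
(-24210 + L(126, -88))*(W((49/(-30) + 20/(-21)) - 1*73) + (-23753 + 15695)) = (-24210 + (126 - 145*(-88)))*(-74 + (-23753 + 15695)) = (-24210 + (126 + 12760))*(-74 - 8058) = (-24210 + 12886)*(-8132) = -11324*(-8132) = 92086768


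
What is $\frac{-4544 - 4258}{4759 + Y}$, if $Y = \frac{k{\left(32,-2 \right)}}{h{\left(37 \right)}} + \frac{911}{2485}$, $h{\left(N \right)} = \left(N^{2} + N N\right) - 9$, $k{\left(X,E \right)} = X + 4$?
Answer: $- \frac{3316185285}{1793113523} \approx -1.8494$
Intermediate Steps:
$k{\left(X,E \right)} = 4 + X$
$h{\left(N \right)} = -9 + 2 N^{2}$ ($h{\left(N \right)} = \left(N^{2} + N^{2}\right) - 9 = 2 N^{2} - 9 = -9 + 2 N^{2}$)
$Y = \frac{2575579}{6781565}$ ($Y = \frac{4 + 32}{-9 + 2 \cdot 37^{2}} + \frac{911}{2485} = \frac{36}{-9 + 2 \cdot 1369} + 911 \cdot \frac{1}{2485} = \frac{36}{-9 + 2738} + \frac{911}{2485} = \frac{36}{2729} + \frac{911}{2485} = \frac{2575579}{6781565} \approx 0.37979$)
$\frac{-4544 - 4258}{4759 + Y} = \frac{-4544 - 4258}{4759 + \frac{2575579}{6781565}} = - \frac{8802}{\frac{32276043414}{6781565}} = \left(-8802\right) \frac{6781565}{32276043414} = - \frac{3316185285}{1793113523}$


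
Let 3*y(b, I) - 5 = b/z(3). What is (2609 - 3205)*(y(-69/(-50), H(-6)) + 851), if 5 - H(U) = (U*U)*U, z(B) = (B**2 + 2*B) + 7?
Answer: -419266481/825 ≈ -5.0820e+5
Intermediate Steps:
z(B) = 7 + B**2 + 2*B
H(U) = 5 - U**3 (H(U) = 5 - U*U*U = 5 - U**2*U = 5 - U**3)
y(b, I) = 5/3 + b/66 (y(b, I) = 5/3 + (b/(7 + 3**2 + 2*3))/3 = 5/3 + (b/(7 + 9 + 6))/3 = 5/3 + (b/22)/3 = 5/3 + b/66)
(2609 - 3205)*(y(-69/(-50), H(-6)) + 851) = (2609 - 3205)*((5/3 + (-69/(-50))/66) + 851) = -596*((5/3 + (-69*(-1/50))/66) + 851) = -596*((5/3 + (1/66)*(69/50)) + 851) = -596*((5/3 + 23/1100) + 851) = -596*(5569/3300 + 851) = -596*2813869/3300 = -419266481/825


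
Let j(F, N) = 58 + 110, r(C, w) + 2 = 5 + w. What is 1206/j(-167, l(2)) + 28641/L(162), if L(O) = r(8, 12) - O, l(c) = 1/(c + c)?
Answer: -36781/196 ≈ -187.66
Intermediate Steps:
r(C, w) = 3 + w (r(C, w) = -2 + (5 + w) = 3 + w)
l(c) = 1/(2*c)
j(F, N) = 168
L(O) = 15 - O (L(O) = (3 + 12) - O = 15 - O)
1206/j(-167, l(2)) + 28641/L(162) = 1206/168 + 28641/(15 - 1*162) = 1206*(1/168) + 28641/(15 - 162) = 201/28 + 28641/(-147) = 201/28 + 28641*(-1/147) = 201/28 - 9547/49 = -36781/196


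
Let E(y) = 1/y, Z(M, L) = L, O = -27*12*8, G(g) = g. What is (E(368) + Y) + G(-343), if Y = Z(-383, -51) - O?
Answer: 808865/368 ≈ 2198.0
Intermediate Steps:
O = -2592 (O = -324*8 = -2592)
Y = 2541 (Y = -51 - 1*(-2592) = -51 + 2592 = 2541)
(E(368) + Y) + G(-343) = (1/368 + 2541) - 343 = 935089/368 - 343 = 808865/368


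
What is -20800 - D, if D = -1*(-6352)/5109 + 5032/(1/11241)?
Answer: -289095387160/5109 ≈ -5.6586e+7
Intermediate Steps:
D = 288989119960/5109 (D = 6352*(1/5109) + 5032/(1/11241) = 6352/5109 + 5032*11241 = 6352/5109 + 56564712 = 288989119960/5109 ≈ 5.6565e+7)
-20800 - D = -20800 - 1*288989119960/5109 = -20800 - 288989119960/5109 = -289095387160/5109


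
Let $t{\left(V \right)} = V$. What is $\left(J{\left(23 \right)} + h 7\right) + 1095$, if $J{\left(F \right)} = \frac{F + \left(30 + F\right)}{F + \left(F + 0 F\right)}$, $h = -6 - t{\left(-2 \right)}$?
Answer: $\frac{24579}{23} \approx 1068.7$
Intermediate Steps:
$h = -4$ ($h = -6 - -2 = -6 + 2 = -4$)
$J{\left(F \right)} = \frac{30 + 2 F}{2 F}$ ($J{\left(F \right)} = \frac{30 + 2 F}{F + \left(F + 0\right)} = \frac{30 + 2 F}{F + F} = \frac{30 + 2 F}{2 F}$)
$\left(J{\left(23 \right)} + h 7\right) + 1095 = \left(\frac{15 + 23}{23} - 28\right) + 1095 = \left(\frac{1}{23} \cdot 38 - 28\right) + 1095 = \left(\frac{38}{23} - 28\right) + 1095 = - \frac{606}{23} + 1095 = \frac{24579}{23}$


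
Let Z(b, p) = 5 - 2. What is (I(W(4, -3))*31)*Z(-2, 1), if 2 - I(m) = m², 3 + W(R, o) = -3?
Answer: -3162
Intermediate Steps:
W(R, o) = -6 (W(R, o) = -3 - 3 = -6)
I(m) = 2 - m²
Z(b, p) = 3
(I(W(4, -3))*31)*Z(-2, 1) = ((2 - 1*(-6)²)*31)*3 = ((2 - 1*36)*31)*3 = ((2 - 36)*31)*3 = -34*31*3 = -1054*3 = -3162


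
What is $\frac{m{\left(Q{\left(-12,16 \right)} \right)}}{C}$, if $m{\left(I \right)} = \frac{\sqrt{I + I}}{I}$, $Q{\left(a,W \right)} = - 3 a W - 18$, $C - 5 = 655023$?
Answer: $\frac{\sqrt{31}}{60917604} \approx 9.1398 \cdot 10^{-8}$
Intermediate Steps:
$C = 655028$ ($C = 5 + 655023 = 655028$)
$Q{\left(a,W \right)} = -18 - 3 W a$ ($Q{\left(a,W \right)} = - 3 W a - 18 = -18 - 3 W a$)
$m{\left(I \right)} = \frac{\sqrt{2}}{\sqrt{I}}$ ($m{\left(I \right)} = \frac{\sqrt{2 I}}{I} = \frac{\sqrt{2} \sqrt{I}}{I} = \frac{\sqrt{2}}{\sqrt{I}}$)
$\frac{m{\left(Q{\left(-12,16 \right)} \right)}}{C} = \frac{\sqrt{2} \frac{1}{\sqrt{-18 - 48 \left(-12\right)}}}{655028} = \frac{\sqrt{2}}{\sqrt{-18 + 576}} \cdot \frac{1}{655028} = \frac{\sqrt{2}}{3 \sqrt{62}} \cdot \frac{1}{655028} = \sqrt{2} \frac{\sqrt{62}}{186} \cdot \frac{1}{655028} = \frac{\sqrt{31}}{93} \cdot \frac{1}{655028} = \frac{\sqrt{31}}{60917604}$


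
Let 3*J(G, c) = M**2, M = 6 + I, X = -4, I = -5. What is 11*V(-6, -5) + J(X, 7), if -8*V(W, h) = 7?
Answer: -223/24 ≈ -9.2917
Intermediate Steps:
V(W, h) = -7/8 (V(W, h) = -1/8*7 = -7/8)
M = 1 (M = 6 - 5 = 1)
J(G, c) = 1/3 (J(G, c) = (1/3)*1**2 = (1/3)*1 = 1/3)
11*V(-6, -5) + J(X, 7) = 11*(-7/8) + 1/3 = -77/8 + 1/3 = -223/24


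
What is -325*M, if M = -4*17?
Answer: 22100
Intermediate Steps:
M = -68
-325*M = -325*(-68) = 22100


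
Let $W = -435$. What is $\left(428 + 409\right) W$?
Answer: $-364095$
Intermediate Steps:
$\left(428 + 409\right) W = \left(428 + 409\right) \left(-435\right) = 837 \left(-435\right) = -364095$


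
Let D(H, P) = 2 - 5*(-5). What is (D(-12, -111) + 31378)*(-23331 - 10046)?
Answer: -1048204685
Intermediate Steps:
D(H, P) = 27 (D(H, P) = 2 + 25 = 27)
(D(-12, -111) + 31378)*(-23331 - 10046) = (27 + 31378)*(-23331 - 10046) = 31405*(-33377) = -1048204685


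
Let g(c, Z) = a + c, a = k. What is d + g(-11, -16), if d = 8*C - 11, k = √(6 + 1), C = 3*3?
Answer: 50 + √7 ≈ 52.646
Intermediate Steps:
C = 9
k = √7 ≈ 2.6458
a = √7 ≈ 2.6458
d = 61 (d = 8*9 - 11 = 72 - 11 = 61)
g(c, Z) = c + √7 (g(c, Z) = √7 + c = c + √7)
d + g(-11, -16) = 61 + (-11 + √7) = 50 + √7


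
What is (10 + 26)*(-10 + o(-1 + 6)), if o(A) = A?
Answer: -180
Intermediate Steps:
(10 + 26)*(-10 + o(-1 + 6)) = (10 + 26)*(-10 + (-1 + 6)) = 36*(-10 + 5) = 36*(-5) = -180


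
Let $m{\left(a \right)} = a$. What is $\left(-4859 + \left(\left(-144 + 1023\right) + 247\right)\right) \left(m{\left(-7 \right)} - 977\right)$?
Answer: $3673272$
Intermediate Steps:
$\left(-4859 + \left(\left(-144 + 1023\right) + 247\right)\right) \left(m{\left(-7 \right)} - 977\right) = \left(-4859 + \left(\left(-144 + 1023\right) + 247\right)\right) \left(-7 - 977\right) = \left(-4859 + \left(879 + 247\right)\right) \left(-984\right) = \left(-4859 + 1126\right) \left(-984\right) = \left(-3733\right) \left(-984\right) = 3673272$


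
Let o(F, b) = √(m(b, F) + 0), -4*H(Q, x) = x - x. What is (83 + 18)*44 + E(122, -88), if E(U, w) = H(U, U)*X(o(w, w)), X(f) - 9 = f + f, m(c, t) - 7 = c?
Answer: 4444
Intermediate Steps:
m(c, t) = 7 + c
H(Q, x) = 0 (H(Q, x) = -(x - x)/4 = -¼*0 = 0)
o(F, b) = √(7 + b) (o(F, b) = √((7 + b) + 0) = √(7 + b))
X(f) = 9 + 2*f (X(f) = 9 + (f + f) = 9 + 2*f)
E(U, w) = 0 (E(U, w) = 0*(9 + 2*√(7 + w)) = 0)
(83 + 18)*44 + E(122, -88) = (83 + 18)*44 + 0 = 101*44 + 0 = 4444 + 0 = 4444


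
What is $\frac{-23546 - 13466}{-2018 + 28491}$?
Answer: $- \frac{37012}{26473} \approx -1.3981$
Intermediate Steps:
$\frac{-23546 - 13466}{-2018 + 28491} = - \frac{37012}{26473}$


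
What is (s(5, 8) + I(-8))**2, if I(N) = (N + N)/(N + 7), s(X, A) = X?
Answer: 441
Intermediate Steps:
I(N) = 2*N/(7 + N) (I(N) = (2*N)/(7 + N) = 2*N/(7 + N))
(s(5, 8) + I(-8))**2 = (5 + 2*(-8)/(7 - 8))**2 = (5 + 2*(-8)/(-1))**2 = (5 + 2*(-8)*(-1))**2 = (5 + 16)**2 = 21**2 = 441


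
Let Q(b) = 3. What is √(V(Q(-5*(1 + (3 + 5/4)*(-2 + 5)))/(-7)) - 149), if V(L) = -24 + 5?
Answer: 2*I*√42 ≈ 12.961*I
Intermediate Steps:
V(L) = -19
√(V(Q(-5*(1 + (3 + 5/4)*(-2 + 5)))/(-7)) - 149) = √(-19 - 149) = √(-168) = 2*I*√42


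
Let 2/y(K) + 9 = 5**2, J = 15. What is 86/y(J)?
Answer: 688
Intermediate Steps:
y(K) = 1/8 (y(K) = 2/(-9 + 5**2) = 2/(-9 + 25) = 2/16 = 2*(1/16) = 1/8)
86/y(J) = 86/(1/8) = 86*8 = 688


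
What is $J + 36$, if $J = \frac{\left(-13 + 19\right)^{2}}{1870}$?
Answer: $\frac{33678}{935} \approx 36.019$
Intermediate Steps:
$J = \frac{18}{935}$ ($J = 6^{2} \cdot \frac{1}{1870} = 36 \cdot \frac{1}{1870} = \frac{18}{935} \approx 0.019251$)
$J + 36 = \frac{18}{935} + 36 = \frac{33678}{935}$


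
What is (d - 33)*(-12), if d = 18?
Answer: 180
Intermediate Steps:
(d - 33)*(-12) = (18 - 33)*(-12) = -15*(-12) = 180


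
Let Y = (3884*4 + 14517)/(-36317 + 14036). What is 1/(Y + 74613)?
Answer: 22281/1662422200 ≈ 1.3403e-5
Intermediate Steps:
Y = -30053/22281 (Y = (15536 + 14517)/(-22281) = 30053*(-1/22281) = -30053/22281 ≈ -1.3488)
1/(Y + 74613) = 1/(-30053/22281 + 74613) = 1/(1662422200/22281) = 22281/1662422200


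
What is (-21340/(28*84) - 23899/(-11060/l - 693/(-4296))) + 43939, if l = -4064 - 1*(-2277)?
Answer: 54829794666463/1365060228 ≈ 40167.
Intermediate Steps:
l = -1787 (l = -4064 + 2277 = -1787)
(-21340/(28*84) - 23899/(-11060/l - 693/(-4296))) + 43939 = (-21340/(28*84) - 23899/(-11060/(-1787) - 693/(-4296))) + 43939 = (-21340/2352 - 23899/(-11060*(-1/1787) - 693*(-1/4296))) + 43939 = (-21340*1/2352 - 23899/(11060/1787 + 231/1432)) + 43939 = (-5335/588 - 23899/16250717/2558984) + 43939 = (-5335/588 - 23899*2558984/16250717) + 43939 = (-5335/588 - 61157158616/16250717) + 43939 = -5149586691629/1365060228 + 43939 = 54829794666463/1365060228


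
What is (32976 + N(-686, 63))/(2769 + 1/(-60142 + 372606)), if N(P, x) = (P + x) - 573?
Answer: 1418586560/123601831 ≈ 11.477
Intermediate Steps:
N(P, x) = -573 + P + x
(32976 + N(-686, 63))/(2769 + 1/(-60142 + 372606)) = (32976 + (-573 - 686 + 63))/(2769 + 1/(-60142 + 372606)) = (32976 - 1196)/(2769 + 1/312464) = 31780/(2769 + 1/312464) = 31780/(865212817/312464) = 31780*(312464/865212817) = 1418586560/123601831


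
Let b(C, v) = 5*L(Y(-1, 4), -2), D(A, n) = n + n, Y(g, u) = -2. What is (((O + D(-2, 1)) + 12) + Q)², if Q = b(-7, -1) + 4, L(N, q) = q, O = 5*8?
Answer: 2304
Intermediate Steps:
O = 40
D(A, n) = 2*n
b(C, v) = -10 (b(C, v) = 5*(-2) = -10)
Q = -6 (Q = -10 + 4 = -6)
(((O + D(-2, 1)) + 12) + Q)² = (((40 + 2*1) + 12) - 6)² = (((40 + 2) + 12) - 6)² = ((42 + 12) - 6)² = (54 - 6)² = 48² = 2304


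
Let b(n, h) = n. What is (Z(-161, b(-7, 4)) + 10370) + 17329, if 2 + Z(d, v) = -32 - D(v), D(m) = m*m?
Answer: 27616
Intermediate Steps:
D(m) = m²
Z(d, v) = -34 - v² (Z(d, v) = -2 + (-32 - v²) = -34 - v²)
(Z(-161, b(-7, 4)) + 10370) + 17329 = ((-34 - 1*(-7)²) + 10370) + 17329 = ((-34 - 1*49) + 10370) + 17329 = ((-34 - 49) + 10370) + 17329 = (-83 + 10370) + 17329 = 10287 + 17329 = 27616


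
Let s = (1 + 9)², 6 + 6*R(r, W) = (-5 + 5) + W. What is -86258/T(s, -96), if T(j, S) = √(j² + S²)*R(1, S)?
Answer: 2537*√1201/2402 ≈ 36.603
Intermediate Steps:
R(r, W) = -1 + W/6 (R(r, W) = -1 + ((-5 + 5) + W)/6 = -1 + (0 + W)/6 = -1 + W/6)
s = 100 (s = 10² = 100)
T(j, S) = √(S² + j²)*(-1 + S/6) (T(j, S) = √(j² + S²)*(-1 + S/6) = √(S² + j²)*(-1 + S/6))
-86258/T(s, -96) = -86258*6/((-6 - 96)*√((-96)² + 100²)) = -86258*(-1/(17*√(9216 + 10000))) = -86258*(-√1201/81668) = -(-2537)*√1201/2402 = 2537*√1201/2402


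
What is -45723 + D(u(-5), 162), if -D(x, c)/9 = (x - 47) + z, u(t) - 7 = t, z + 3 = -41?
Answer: -44922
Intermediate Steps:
z = -44 (z = -3 - 41 = -44)
u(t) = 7 + t
D(x, c) = 819 - 9*x (D(x, c) = -9*((x - 47) - 44) = -9*((-47 + x) - 44) = -9*(-91 + x) = 819 - 9*x)
-45723 + D(u(-5), 162) = -45723 + (819 - 9*(7 - 5)) = -45723 + (819 - 9*2) = -45723 + (819 - 18) = -45723 + 801 = -44922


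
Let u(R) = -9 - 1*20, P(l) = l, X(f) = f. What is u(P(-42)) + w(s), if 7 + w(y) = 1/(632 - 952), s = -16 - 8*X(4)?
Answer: -11521/320 ≈ -36.003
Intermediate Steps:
u(R) = -29 (u(R) = -9 - 20 = -29)
s = -48 (s = -16 - 8*4 = -16 - 32 = -48)
w(y) = -2241/320 (w(y) = -7 + 1/(632 - 952) = -7 + 1/(-320) = -7 - 1/320 = -2241/320)
u(P(-42)) + w(s) = -29 - 2241/320 = -11521/320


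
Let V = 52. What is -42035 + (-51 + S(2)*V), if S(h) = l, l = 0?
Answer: -42086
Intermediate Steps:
S(h) = 0
-42035 + (-51 + S(2)*V) = -42035 + (-51 + 0*52) = -42035 + (-51 + 0) = -42035 - 51 = -42086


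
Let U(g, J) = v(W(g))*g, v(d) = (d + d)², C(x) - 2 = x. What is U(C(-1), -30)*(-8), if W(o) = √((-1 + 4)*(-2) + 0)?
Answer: 192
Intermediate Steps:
C(x) = 2 + x
W(o) = I*√6 (W(o) = √(3*(-2) + 0) = √(-6 + 0) = √(-6) = I*√6)
v(d) = 4*d² (v(d) = (2*d)² = 4*d²)
U(g, J) = -24*g (U(g, J) = (4*(I*√6)²)*g = (4*(-6))*g = -24*g)
U(C(-1), -30)*(-8) = -24*(2 - 1)*(-8) = -24*1*(-8) = -24*(-8) = 192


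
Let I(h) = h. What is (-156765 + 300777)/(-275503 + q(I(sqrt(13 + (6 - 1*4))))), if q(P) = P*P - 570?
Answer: -72006/138029 ≈ -0.52167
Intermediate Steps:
q(P) = -570 + P**2 (q(P) = P**2 - 570 = -570 + P**2)
(-156765 + 300777)/(-275503 + q(I(sqrt(13 + (6 - 1*4))))) = (-156765 + 300777)/(-275503 + (-570 + (sqrt(13 + (6 - 1*4)))**2)) = 144012/(-275503 + (-570 + (sqrt(13 + (6 - 4)))**2)) = 144012/(-275503 + (-570 + (sqrt(13 + 2))**2)) = 144012/(-275503 + (-570 + (sqrt(15))**2)) = 144012/(-275503 + (-570 + 15)) = 144012/(-275503 - 555) = 144012/(-276058) = 144012*(-1/276058) = -72006/138029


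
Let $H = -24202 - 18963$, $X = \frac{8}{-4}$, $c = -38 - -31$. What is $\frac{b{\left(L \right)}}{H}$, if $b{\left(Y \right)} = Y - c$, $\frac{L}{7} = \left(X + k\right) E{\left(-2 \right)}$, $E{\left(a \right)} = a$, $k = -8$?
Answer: $- \frac{147}{43165} \approx -0.0034055$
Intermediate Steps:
$c = -7$ ($c = -38 + 31 = -7$)
$X = -2$ ($X = 8 \left(- \frac{1}{4}\right) = -2$)
$L = 140$ ($L = 7 \left(-2 - 8\right) \left(-2\right) = 7 \left(\left(-10\right) \left(-2\right)\right) = 7 \cdot 20 = 140$)
$b{\left(Y \right)} = 7 + Y$ ($b{\left(Y \right)} = Y - -7 = Y + 7 = 7 + Y$)
$H = -43165$ ($H = -24202 - 18963 = -43165$)
$\frac{b{\left(L \right)}}{H} = \frac{7 + 140}{-43165} = 147 \left(- \frac{1}{43165}\right) = - \frac{147}{43165}$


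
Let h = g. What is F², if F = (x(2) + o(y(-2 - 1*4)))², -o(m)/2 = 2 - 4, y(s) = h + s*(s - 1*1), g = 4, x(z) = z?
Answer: 1296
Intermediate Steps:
h = 4
y(s) = 4 + s*(-1 + s) (y(s) = 4 + s*(s - 1*1) = 4 + s*(s - 1) = 4 + s*(-1 + s))
o(m) = 4 (o(m) = -2*(2 - 4) = -2*(-2) = 4)
F = 36 (F = (2 + 4)² = 6² = 36)
F² = 36² = 1296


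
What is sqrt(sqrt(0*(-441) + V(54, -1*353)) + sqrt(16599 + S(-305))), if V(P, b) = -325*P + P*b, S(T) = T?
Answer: sqrt(sqrt(16294) + 18*I*sqrt(113)) ≈ 13.373 + 7.1542*I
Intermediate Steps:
sqrt(sqrt(0*(-441) + V(54, -1*353)) + sqrt(16599 + S(-305))) = sqrt(sqrt(0*(-441) + 54*(-325 - 1*353)) + sqrt(16599 - 305)) = sqrt(sqrt(0 + 54*(-325 - 353)) + sqrt(16294)) = sqrt(sqrt(0 + 54*(-678)) + sqrt(16294)) = sqrt(sqrt(0 - 36612) + sqrt(16294)) = sqrt(sqrt(-36612) + sqrt(16294)) = sqrt(18*I*sqrt(113) + sqrt(16294)) = sqrt(sqrt(16294) + 18*I*sqrt(113))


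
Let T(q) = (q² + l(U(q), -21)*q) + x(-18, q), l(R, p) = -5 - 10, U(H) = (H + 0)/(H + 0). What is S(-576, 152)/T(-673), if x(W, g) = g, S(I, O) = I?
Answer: -192/154117 ≈ -0.0012458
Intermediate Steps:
U(H) = 1 (U(H) = H/H = 1)
l(R, p) = -15
T(q) = q² - 14*q (T(q) = (q² - 15*q) + q = q² - 14*q)
S(-576, 152)/T(-673) = -576*(-1/(673*(-14 - 673))) = -576/((-673*(-687))) = -576/462351 = -576*1/462351 = -192/154117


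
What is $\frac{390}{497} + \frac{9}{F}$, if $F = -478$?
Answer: $\frac{181947}{237566} \approx 0.76588$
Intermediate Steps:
$\frac{390}{497} + \frac{9}{F} = \frac{390}{497} + \frac{9}{-478} = 390 \cdot \frac{1}{497} + 9 \left(- \frac{1}{478}\right) = \frac{390}{497} - \frac{9}{478} = \frac{181947}{237566}$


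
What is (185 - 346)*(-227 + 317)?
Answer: -14490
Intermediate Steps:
(185 - 346)*(-227 + 317) = -161*90 = -14490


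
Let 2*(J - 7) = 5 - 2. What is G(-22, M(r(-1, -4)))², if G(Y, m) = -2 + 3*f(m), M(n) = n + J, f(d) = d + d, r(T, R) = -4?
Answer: 625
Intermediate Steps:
J = 17/2 (J = 7 + (5 - 2)/2 = 7 + (½)*3 = 7 + 3/2 = 17/2 ≈ 8.5000)
f(d) = 2*d
M(n) = 17/2 + n (M(n) = n + 17/2 = 17/2 + n)
G(Y, m) = -2 + 6*m (G(Y, m) = -2 + 3*(2*m) = -2 + 6*m)
G(-22, M(r(-1, -4)))² = (-2 + 6*(17/2 - 4))² = (-2 + 6*(9/2))² = (-2 + 27)² = 25² = 625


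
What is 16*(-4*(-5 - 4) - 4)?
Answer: 512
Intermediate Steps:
16*(-4*(-5 - 4) - 4) = 16*(-4*(-9) - 4) = 16*(36 - 4) = 16*32 = 512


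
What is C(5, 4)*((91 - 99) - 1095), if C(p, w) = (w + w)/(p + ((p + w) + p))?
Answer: -8824/19 ≈ -464.42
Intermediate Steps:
C(p, w) = 2*w/(w + 3*p) (C(p, w) = (2*w)/(p + (w + 2*p)) = (2*w)/(w + 3*p) = 2*w/(w + 3*p))
C(5, 4)*((91 - 99) - 1095) = (2*4/(4 + 3*5))*((91 - 99) - 1095) = (2*4/(4 + 15))*(-8 - 1095) = (2*4/19)*(-1103) = (2*4*(1/19))*(-1103) = (8/19)*(-1103) = -8824/19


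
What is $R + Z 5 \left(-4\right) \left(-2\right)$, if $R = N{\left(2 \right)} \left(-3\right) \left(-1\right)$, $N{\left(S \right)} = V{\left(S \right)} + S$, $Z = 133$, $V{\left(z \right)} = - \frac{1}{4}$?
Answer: $\frac{21301}{4} \approx 5325.3$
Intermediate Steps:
$V{\left(z \right)} = - \frac{1}{4}$ ($V{\left(z \right)} = \left(-1\right) \frac{1}{4} = - \frac{1}{4}$)
$N{\left(S \right)} = - \frac{1}{4} + S$
$R = \frac{21}{4}$ ($R = \left(- \frac{1}{4} + 2\right) \left(-3\right) \left(-1\right) = \frac{7}{4} \left(-3\right) \left(-1\right) = \left(- \frac{21}{4}\right) \left(-1\right) = \frac{21}{4} \approx 5.25$)
$R + Z 5 \left(-4\right) \left(-2\right) = \frac{21}{4} + 133 \cdot 5 \left(-4\right) \left(-2\right) = \frac{21}{4} + 133 \left(\left(-20\right) \left(-2\right)\right) = \frac{21}{4} + 133 \cdot 40 = \frac{21}{4} + 5320 = \frac{21301}{4}$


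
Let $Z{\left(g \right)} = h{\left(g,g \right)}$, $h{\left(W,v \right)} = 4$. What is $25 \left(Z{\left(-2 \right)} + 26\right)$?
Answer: $750$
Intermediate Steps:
$Z{\left(g \right)} = 4$
$25 \left(Z{\left(-2 \right)} + 26\right) = 25 \left(4 + 26\right) = 25 \cdot 30 = 750$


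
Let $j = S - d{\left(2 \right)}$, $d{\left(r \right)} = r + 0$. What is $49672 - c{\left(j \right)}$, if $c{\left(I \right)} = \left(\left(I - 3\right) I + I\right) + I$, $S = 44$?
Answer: $47950$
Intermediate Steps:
$d{\left(r \right)} = r$
$j = 42$ ($j = 44 - 2 = 42$)
$c{\left(I \right)} = 2 I + I \left(-3 + I\right)$ ($c{\left(I \right)} = \left(\left(-3 + I\right) I + I\right) + I = \left(I \left(-3 + I\right) + I\right) + I = \left(I + I \left(-3 + I\right)\right) + I = 2 I + I \left(-3 + I\right)$)
$49672 - c{\left(j \right)} = 49672 - 42 \left(-1 + 42\right) = 49672 - 42 \cdot 41 = 49672 - 1722 = 47950$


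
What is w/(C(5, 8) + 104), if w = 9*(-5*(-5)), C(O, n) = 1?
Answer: 15/7 ≈ 2.1429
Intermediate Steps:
w = 225 (w = 9*25 = 225)
w/(C(5, 8) + 104) = 225/(1 + 104) = 225/105 = (1/105)*225 = 15/7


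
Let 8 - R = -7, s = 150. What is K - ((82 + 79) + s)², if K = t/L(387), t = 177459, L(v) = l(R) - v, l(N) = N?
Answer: -12052557/124 ≈ -97198.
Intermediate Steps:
R = 15 (R = 8 - 1*(-7) = 8 + 7 = 15)
L(v) = 15 - v
K = -59153/124 (K = 177459/(15 - 1*387) = 177459/(15 - 387) = 177459/(-372) = 177459*(-1/372) = -59153/124 ≈ -477.04)
K - ((82 + 79) + s)² = -59153/124 - ((82 + 79) + 150)² = -59153/124 - (161 + 150)² = -59153/124 - 1*311² = -59153/124 - 1*96721 = -59153/124 - 96721 = -12052557/124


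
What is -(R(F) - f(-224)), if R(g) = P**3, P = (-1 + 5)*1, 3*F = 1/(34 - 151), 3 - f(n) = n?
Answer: 163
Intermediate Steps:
f(n) = 3 - n
F = -1/351 (F = 1/(3*(34 - 151)) = (1/3)/(-117) = (1/3)*(-1/117) = -1/351 ≈ -0.0028490)
P = 4 (P = 4*1 = 4)
R(g) = 64 (R(g) = 4**3 = 64)
-(R(F) - f(-224)) = -(64 - (3 - 1*(-224))) = -(64 - (3 + 224)) = -(64 - 1*227) = -(64 - 227) = -1*(-163) = 163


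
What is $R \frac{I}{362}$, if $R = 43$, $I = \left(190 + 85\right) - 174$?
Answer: $\frac{4343}{362} \approx 11.997$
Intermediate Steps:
$I = 101$ ($I = 275 - 174 = 101$)
$R \frac{I}{362} = 43 \cdot \frac{101}{362} = \frac{4343}{362}$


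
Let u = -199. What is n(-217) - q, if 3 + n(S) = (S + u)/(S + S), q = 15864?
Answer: -3442931/217 ≈ -15866.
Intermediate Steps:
n(S) = -3 + (-199 + S)/(2*S) (n(S) = -3 + (S - 199)/(S + S) = -3 + (-199 + S)/((2*S)) = -3 + (-199 + S)*(1/(2*S)) = -3 + (-199 + S)/(2*S))
n(-217) - q = (1/2)*(-199 - 5*(-217))/(-217) - 1*15864 = (1/2)*(-1/217)*(-199 + 1085) - 15864 = (1/2)*(-1/217)*886 - 15864 = -443/217 - 15864 = -3442931/217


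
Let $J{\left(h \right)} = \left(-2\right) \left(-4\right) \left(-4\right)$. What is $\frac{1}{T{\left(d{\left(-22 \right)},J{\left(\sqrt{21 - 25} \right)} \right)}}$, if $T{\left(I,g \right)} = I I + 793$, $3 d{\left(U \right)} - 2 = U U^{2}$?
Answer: $\frac{9}{113344453} \approx 7.9404 \cdot 10^{-8}$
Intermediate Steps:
$d{\left(U \right)} = \frac{2}{3} + \frac{U^{3}}{3}$ ($d{\left(U \right)} = \frac{2}{3} + \frac{U U^{2}}{3} = \frac{2}{3} + \frac{U^{3}}{3}$)
$J{\left(h \right)} = -32$ ($J{\left(h \right)} = 8 \left(-4\right) = -32$)
$T{\left(I,g \right)} = 793 + I^{2}$ ($T{\left(I,g \right)} = I^{2} + 793 = 793 + I^{2}$)
$\frac{1}{T{\left(d{\left(-22 \right)},J{\left(\sqrt{21 - 25} \right)} \right)}} = \frac{1}{793 + \left(\frac{2}{3} + \frac{\left(-22\right)^{3}}{3}\right)^{2}} = \frac{1}{793 + \left(\frac{2}{3} + \frac{1}{3} \left(-10648\right)\right)^{2}} = \frac{1}{793 + \left(\frac{2}{3} - \frac{10648}{3}\right)^{2}} = \frac{1}{793 + \left(- \frac{10646}{3}\right)^{2}} = \frac{1}{793 + \frac{113337316}{9}} = \frac{1}{\frac{113344453}{9}} = \frac{9}{113344453}$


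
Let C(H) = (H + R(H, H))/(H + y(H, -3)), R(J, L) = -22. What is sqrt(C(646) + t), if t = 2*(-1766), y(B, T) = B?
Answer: 2*I*sqrt(92109910)/323 ≈ 59.427*I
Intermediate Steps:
C(H) = (-22 + H)/(2*H) (C(H) = (H - 22)/(H + H) = (-22 + H)/((2*H)) = (-22 + H)*(1/(2*H)) = (-22 + H)/(2*H))
t = -3532
sqrt(C(646) + t) = sqrt((1/2)*(-22 + 646)/646 - 3532) = sqrt((1/2)*(1/646)*624 - 3532) = sqrt(156/323 - 3532) = sqrt(-1140680/323) = 2*I*sqrt(92109910)/323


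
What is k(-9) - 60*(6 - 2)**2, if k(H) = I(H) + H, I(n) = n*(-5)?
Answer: -924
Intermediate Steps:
I(n) = -5*n
k(H) = -4*H (k(H) = -5*H + H = -4*H)
k(-9) - 60*(6 - 2)**2 = -4*(-9) - 60*(6 - 2)**2 = 36 - 60*4**2 = 36 - 60*16 = 36 - 960 = -924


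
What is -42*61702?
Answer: -2591484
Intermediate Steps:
-42*61702 = -1*2591484 = -2591484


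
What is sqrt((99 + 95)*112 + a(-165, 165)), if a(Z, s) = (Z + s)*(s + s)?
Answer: 4*sqrt(1358) ≈ 147.40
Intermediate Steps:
a(Z, s) = 2*s*(Z + s) (a(Z, s) = (Z + s)*(2*s) = 2*s*(Z + s))
sqrt((99 + 95)*112 + a(-165, 165)) = sqrt((99 + 95)*112 + 2*165*(-165 + 165)) = sqrt(194*112 + 2*165*0) = sqrt(21728 + 0) = sqrt(21728) = 4*sqrt(1358)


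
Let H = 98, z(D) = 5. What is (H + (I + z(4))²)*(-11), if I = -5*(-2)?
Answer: -3553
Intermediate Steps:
I = 10
(H + (I + z(4))²)*(-11) = (98 + (10 + 5)²)*(-11) = (98 + 15²)*(-11) = (98 + 225)*(-11) = 323*(-11) = -3553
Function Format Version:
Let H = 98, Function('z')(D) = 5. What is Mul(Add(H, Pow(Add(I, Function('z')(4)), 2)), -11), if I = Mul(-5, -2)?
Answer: -3553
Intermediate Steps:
I = 10
Mul(Add(H, Pow(Add(I, Function('z')(4)), 2)), -11) = Mul(Add(98, Pow(Add(10, 5), 2)), -11) = Mul(Add(98, Pow(15, 2)), -11) = Mul(Add(98, 225), -11) = Mul(323, -11) = -3553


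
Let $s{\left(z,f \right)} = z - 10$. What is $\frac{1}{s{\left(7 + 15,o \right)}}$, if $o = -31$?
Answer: $\frac{1}{12} \approx 0.083333$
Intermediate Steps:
$s{\left(z,f \right)} = -10 + z$
$\frac{1}{s{\left(7 + 15,o \right)}} = \frac{1}{-10 + \left(7 + 15\right)} = \frac{1}{-10 + 22} = \frac{1}{12}$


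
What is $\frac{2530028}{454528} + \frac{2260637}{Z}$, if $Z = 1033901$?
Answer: $\frac{910830323391}{117484238432} \approx 7.7528$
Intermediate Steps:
$\frac{2530028}{454528} + \frac{2260637}{Z} = \frac{2530028}{454528} + \frac{2260637}{1033901} = 2530028 \cdot \frac{1}{454528} + 2260637 \cdot \frac{1}{1033901} = \frac{632507}{113632} + \frac{2260637}{1033901} = \frac{910830323391}{117484238432}$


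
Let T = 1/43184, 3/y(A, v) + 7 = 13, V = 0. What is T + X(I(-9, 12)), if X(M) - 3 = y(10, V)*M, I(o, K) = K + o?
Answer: 194329/43184 ≈ 4.5000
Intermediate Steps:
y(A, v) = 1/2 (y(A, v) = 3/(-7 + 13) = 3/6 = 3*(1/6) = 1/2)
X(M) = 3 + M/2
T = 1/43184 ≈ 2.3157e-5
T + X(I(-9, 12)) = 1/43184 + (3 + (12 - 9)/2) = 1/43184 + (3 + (1/2)*3) = 1/43184 + (3 + 3/2) = 1/43184 + 9/2 = 194329/43184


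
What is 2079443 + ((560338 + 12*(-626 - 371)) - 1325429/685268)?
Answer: 1800757574527/685268 ≈ 2.6278e+6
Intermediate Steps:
2079443 + ((560338 + 12*(-626 - 371)) - 1325429/685268) = 2079443 + ((560338 + 12*(-997)) - 1325429*1/685268) = 2079443 + ((560338 - 11964) - 1325429/685268) = 2079443 + (548374 - 1325429/685268) = 2079443 + 375781828803/685268 = 1800757574527/685268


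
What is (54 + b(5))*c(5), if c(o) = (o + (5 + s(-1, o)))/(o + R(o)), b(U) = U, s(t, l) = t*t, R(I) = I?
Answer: 649/10 ≈ 64.900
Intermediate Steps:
s(t, l) = t²
c(o) = (6 + o)/(2*o) (c(o) = (o + (5 + (-1)²))/(o + o) = (o + (5 + 1))/((2*o)) = (o + 6)*(1/(2*o)) = (6 + o)*(1/(2*o)) = (6 + o)/(2*o))
(54 + b(5))*c(5) = (54 + 5)*((½)*(6 + 5)/5) = 59*((½)*(⅕)*11) = 59*(11/10) = 649/10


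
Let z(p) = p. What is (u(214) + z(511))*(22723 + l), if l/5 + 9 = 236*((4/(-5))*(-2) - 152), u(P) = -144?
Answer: -56809398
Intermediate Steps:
l = -177517 (l = -45 + 5*(236*((4/(-5))*(-2) - 152)) = -45 + 5*(236*((4*(-⅕))*(-2) - 152)) = -45 + 5*(236*(-⅘*(-2) - 152)) = -45 + 5*(236*(8/5 - 152)) = -45 + 5*(236*(-752/5)) = -45 + 5*(-177472/5) = -45 - 177472 = -177517)
(u(214) + z(511))*(22723 + l) = (-144 + 511)*(22723 - 177517) = 367*(-154794) = -56809398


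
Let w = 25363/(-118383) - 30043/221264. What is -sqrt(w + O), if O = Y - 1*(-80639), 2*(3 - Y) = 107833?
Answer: -sqrt(1146041567085472920961185)/6548474028 ≈ -163.48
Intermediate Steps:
Y = -107827/2 (Y = 3 - 1/2*107833 = 3 - 107833/2 = -107827/2 ≈ -53914.)
w = -9168499301/26193896112 (w = 25363*(-1/118383) - 30043*1/221264 = -25363/118383 - 30043/221264 = -9168499301/26193896112 ≈ -0.35002)
O = 53451/2 (O = -107827/2 - 1*(-80639) = -107827/2 + 80639 = 53451/2 ≈ 26726.)
-sqrt(w + O) = -sqrt(-9168499301/26193896112 + 53451/2) = -sqrt(700035802041955/26193896112) = -sqrt(1146041567085472920961185)/6548474028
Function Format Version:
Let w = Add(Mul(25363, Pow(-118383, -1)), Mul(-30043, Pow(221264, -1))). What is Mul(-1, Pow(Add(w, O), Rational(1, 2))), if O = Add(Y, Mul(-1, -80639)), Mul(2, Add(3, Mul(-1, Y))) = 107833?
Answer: Mul(Rational(-1, 6548474028), Pow(1146041567085472920961185, Rational(1, 2))) ≈ -163.48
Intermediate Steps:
Y = Rational(-107827, 2) (Y = Add(3, Mul(Rational(-1, 2), 107833)) = Add(3, Rational(-107833, 2)) = Rational(-107827, 2) ≈ -53914.)
w = Rational(-9168499301, 26193896112) (w = Add(Mul(25363, Rational(-1, 118383)), Mul(-30043, Rational(1, 221264))) = Add(Rational(-25363, 118383), Rational(-30043, 221264)) = Rational(-9168499301, 26193896112) ≈ -0.35002)
O = Rational(53451, 2) (O = Add(Rational(-107827, 2), Mul(-1, -80639)) = Add(Rational(-107827, 2), 80639) = Rational(53451, 2) ≈ 26726.)
Mul(-1, Pow(Add(w, O), Rational(1, 2))) = Mul(-1, Pow(Add(Rational(-9168499301, 26193896112), Rational(53451, 2)), Rational(1, 2))) = Mul(-1, Pow(Rational(700035802041955, 26193896112), Rational(1, 2))) = Mul(-1, Mul(Rational(1, 6548474028), Pow(1146041567085472920961185, Rational(1, 2)))) = Mul(Rational(-1, 6548474028), Pow(1146041567085472920961185, Rational(1, 2)))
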